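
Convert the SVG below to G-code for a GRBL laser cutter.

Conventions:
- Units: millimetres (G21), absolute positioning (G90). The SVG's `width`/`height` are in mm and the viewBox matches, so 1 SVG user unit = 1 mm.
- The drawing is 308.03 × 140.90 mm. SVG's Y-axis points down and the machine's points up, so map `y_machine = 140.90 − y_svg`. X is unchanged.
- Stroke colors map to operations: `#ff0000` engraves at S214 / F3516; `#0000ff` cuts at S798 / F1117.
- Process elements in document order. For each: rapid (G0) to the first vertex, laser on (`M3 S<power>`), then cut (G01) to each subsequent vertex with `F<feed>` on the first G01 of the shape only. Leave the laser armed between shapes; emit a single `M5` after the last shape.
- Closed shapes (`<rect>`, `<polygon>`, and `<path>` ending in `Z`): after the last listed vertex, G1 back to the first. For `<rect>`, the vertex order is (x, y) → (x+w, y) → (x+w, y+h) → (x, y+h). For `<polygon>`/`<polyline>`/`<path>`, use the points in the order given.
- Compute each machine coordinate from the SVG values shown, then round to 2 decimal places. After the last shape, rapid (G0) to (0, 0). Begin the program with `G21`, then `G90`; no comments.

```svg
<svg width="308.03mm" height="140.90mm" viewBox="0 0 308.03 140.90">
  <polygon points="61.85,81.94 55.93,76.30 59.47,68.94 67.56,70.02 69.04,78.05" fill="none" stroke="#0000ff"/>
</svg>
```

G21
G90
G0 X61.85 Y58.96
M3 S798
G01 X55.93 Y64.60 F1117
G01 X59.47 Y71.96
G01 X67.56 Y70.88
G01 X69.04 Y62.85
G01 X61.85 Y58.96
M5
G0 X0.00 Y0.00

1 u = 1 mm; y_m = 140.90 − y.

[1] `<polygon>` regular polygon, #0000ff→cut S798 F1117: (61.85,58.96) → (55.93,64.60) → (59.47,71.96) → (67.56,70.88) → (69.04,62.85) → (61.85,58.96) (closed)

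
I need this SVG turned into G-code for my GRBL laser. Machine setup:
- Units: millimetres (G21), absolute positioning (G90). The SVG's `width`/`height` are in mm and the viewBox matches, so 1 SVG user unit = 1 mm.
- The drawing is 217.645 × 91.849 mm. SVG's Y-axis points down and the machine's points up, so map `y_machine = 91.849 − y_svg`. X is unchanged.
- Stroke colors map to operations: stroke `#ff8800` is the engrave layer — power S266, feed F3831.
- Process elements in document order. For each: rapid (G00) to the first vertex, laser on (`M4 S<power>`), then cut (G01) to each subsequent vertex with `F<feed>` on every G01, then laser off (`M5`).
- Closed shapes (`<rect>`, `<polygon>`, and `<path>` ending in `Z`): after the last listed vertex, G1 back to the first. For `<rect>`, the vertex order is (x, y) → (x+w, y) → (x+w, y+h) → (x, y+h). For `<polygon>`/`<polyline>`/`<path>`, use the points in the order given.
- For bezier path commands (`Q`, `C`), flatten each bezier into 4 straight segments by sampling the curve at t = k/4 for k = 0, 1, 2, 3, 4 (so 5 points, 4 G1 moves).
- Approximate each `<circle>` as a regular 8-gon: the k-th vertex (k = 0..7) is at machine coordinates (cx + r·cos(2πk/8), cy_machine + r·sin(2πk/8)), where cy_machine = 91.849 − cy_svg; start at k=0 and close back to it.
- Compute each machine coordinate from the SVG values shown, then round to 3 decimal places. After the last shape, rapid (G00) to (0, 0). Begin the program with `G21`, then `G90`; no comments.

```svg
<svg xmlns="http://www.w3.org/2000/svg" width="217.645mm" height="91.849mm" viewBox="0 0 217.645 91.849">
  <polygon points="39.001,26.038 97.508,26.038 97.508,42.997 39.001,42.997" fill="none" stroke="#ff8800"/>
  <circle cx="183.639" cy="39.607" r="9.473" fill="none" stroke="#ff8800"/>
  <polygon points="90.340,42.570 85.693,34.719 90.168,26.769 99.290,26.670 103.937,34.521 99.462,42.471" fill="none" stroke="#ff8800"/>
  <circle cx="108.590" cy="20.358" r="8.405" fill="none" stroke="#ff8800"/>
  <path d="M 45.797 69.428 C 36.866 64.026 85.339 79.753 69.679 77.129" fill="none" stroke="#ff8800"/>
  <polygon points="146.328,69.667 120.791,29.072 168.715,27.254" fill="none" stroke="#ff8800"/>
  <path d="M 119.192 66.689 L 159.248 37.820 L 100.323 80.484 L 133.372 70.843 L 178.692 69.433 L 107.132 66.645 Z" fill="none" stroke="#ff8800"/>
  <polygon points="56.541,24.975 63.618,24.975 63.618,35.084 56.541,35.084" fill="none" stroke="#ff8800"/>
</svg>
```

Since the viewBox matches the mm dimensions, user units are millimetres directly. The only transform is the Y-flip y_m = 91.849 − y_svg.

Shape 1 is a rectangle drawn with `<polygon>`. Its stroke #ff8800 means engrave at S266, F3831. After flipping Y the toolpath is (39.001,65.811) → (97.508,65.811) → (97.508,48.852) → (39.001,48.852) → (39.001,65.811), returning to the start.

Shape 2 is a circle drawn with `<circle>`. Its stroke #ff8800 means engrave at S266, F3831. After flipping Y the toolpath is (193.112,52.242) → (190.337,58.940) → (183.639,61.715) → (176.941,58.940) → (174.166,52.242) → (176.941,45.544) → (183.639,42.769) → (190.337,45.544) → (193.112,52.242), returning to the start.

Shape 3 is a regular polygon drawn with `<polygon>`. Its stroke #ff8800 means engrave at S266, F3831. After flipping Y the toolpath is (90.340,49.279) → (85.693,57.130) → (90.168,65.080) → (99.290,65.179) → (103.937,57.328) → (99.462,49.378) → (90.340,49.279), returning to the start.

Shape 4 is a circle drawn with `<circle>`. Its stroke #ff8800 means engrave at S266, F3831. After flipping Y the toolpath is (116.995,71.491) → (114.533,77.434) → (108.590,79.896) → (102.647,77.434) → (100.185,71.491) → (102.647,65.548) → (108.590,63.086) → (114.533,65.548) → (116.995,71.491), returning to the start.

Shape 5 is a cubic bezier drawn with `<path>`. Its stroke #ff8800 means engrave at S266, F3831. After flipping Y the toolpath is (45.797,22.421) → (47.963,23.128) → (60.261,19.612) → (71.298,15.576) → (69.679,14.720).

Shape 6 is a regular polygon drawn with `<polygon>`. Its stroke #ff8800 means engrave at S266, F3831. After flipping Y the toolpath is (146.328,22.182) → (120.791,62.777) → (168.715,64.595) → (146.328,22.182), returning to the start.

Shape 7 is a closed polygon drawn with `<path>`. Its stroke #ff8800 means engrave at S266, F3831. After flipping Y the toolpath is (119.192,25.160) → (159.248,54.029) → (100.323,11.365) → (133.372,21.006) → (178.692,22.416) → (107.132,25.204) → (119.192,25.160), returning to the start.

Shape 8 is a rectangle drawn with `<polygon>`. Its stroke #ff8800 means engrave at S266, F3831. After flipping Y the toolpath is (56.541,66.874) → (63.618,66.874) → (63.618,56.765) → (56.541,56.765) → (56.541,66.874), returning to the start.

G21
G90
G00 X39.001 Y65.811
M4 S266
G01 X97.508 Y65.811 F3831
G01 X97.508 Y48.852 F3831
G01 X39.001 Y48.852 F3831
G01 X39.001 Y65.811 F3831
M5
G00 X193.112 Y52.242
M4 S266
G01 X190.337 Y58.940 F3831
G01 X183.639 Y61.715 F3831
G01 X176.941 Y58.940 F3831
G01 X174.166 Y52.242 F3831
G01 X176.941 Y45.544 F3831
G01 X183.639 Y42.769 F3831
G01 X190.337 Y45.544 F3831
G01 X193.112 Y52.242 F3831
M5
G00 X90.340 Y49.279
M4 S266
G01 X85.693 Y57.130 F3831
G01 X90.168 Y65.080 F3831
G01 X99.290 Y65.179 F3831
G01 X103.937 Y57.328 F3831
G01 X99.462 Y49.378 F3831
G01 X90.340 Y49.279 F3831
M5
G00 X116.995 Y71.491
M4 S266
G01 X114.533 Y77.434 F3831
G01 X108.590 Y79.896 F3831
G01 X102.647 Y77.434 F3831
G01 X100.185 Y71.491 F3831
G01 X102.647 Y65.548 F3831
G01 X108.590 Y63.086 F3831
G01 X114.533 Y65.548 F3831
G01 X116.995 Y71.491 F3831
M5
G00 X45.797 Y22.421
M4 S266
G01 X47.963 Y23.128 F3831
G01 X60.261 Y19.612 F3831
G01 X71.298 Y15.576 F3831
G01 X69.679 Y14.720 F3831
M5
G00 X146.328 Y22.182
M4 S266
G01 X120.791 Y62.777 F3831
G01 X168.715 Y64.595 F3831
G01 X146.328 Y22.182 F3831
M5
G00 X119.192 Y25.160
M4 S266
G01 X159.248 Y54.029 F3831
G01 X100.323 Y11.365 F3831
G01 X133.372 Y21.006 F3831
G01 X178.692 Y22.416 F3831
G01 X107.132 Y25.204 F3831
G01 X119.192 Y25.160 F3831
M5
G00 X56.541 Y66.874
M4 S266
G01 X63.618 Y66.874 F3831
G01 X63.618 Y56.765 F3831
G01 X56.541 Y56.765 F3831
G01 X56.541 Y66.874 F3831
M5
G00 X0.000 Y0.000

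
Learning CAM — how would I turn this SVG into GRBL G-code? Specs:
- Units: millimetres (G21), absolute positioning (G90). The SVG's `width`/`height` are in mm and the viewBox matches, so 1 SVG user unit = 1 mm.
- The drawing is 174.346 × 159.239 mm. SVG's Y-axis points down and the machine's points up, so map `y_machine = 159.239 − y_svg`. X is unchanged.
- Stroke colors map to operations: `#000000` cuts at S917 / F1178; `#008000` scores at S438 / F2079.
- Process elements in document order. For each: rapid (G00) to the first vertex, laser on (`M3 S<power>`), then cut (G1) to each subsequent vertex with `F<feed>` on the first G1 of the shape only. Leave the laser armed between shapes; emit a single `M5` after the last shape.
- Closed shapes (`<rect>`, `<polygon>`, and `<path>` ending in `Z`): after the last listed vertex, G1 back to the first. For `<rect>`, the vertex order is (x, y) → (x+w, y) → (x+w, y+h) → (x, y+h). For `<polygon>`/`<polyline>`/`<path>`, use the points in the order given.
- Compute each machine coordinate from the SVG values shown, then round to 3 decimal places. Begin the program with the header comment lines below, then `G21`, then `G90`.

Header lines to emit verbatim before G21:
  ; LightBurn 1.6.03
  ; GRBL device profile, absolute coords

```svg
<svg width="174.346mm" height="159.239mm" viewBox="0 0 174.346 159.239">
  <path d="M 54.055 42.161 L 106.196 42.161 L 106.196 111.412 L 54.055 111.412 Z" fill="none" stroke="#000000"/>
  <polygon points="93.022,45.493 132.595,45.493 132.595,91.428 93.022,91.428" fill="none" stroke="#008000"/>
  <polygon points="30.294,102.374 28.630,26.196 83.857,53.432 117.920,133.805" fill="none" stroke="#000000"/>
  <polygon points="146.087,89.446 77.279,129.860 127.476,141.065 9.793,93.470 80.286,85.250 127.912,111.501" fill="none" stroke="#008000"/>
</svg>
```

; LightBurn 1.6.03
; GRBL device profile, absolute coords
G21
G90
G00 X54.055 Y117.078
M3 S917
G1 X106.196 Y117.078 F1178
G1 X106.196 Y47.827
G1 X54.055 Y47.827
G1 X54.055 Y117.078
G00 X93.022 Y113.746
M3 S438
G1 X132.595 Y113.746 F2079
G1 X132.595 Y67.811
G1 X93.022 Y67.811
G1 X93.022 Y113.746
G00 X30.294 Y56.865
M3 S917
G1 X28.630 Y133.043 F1178
G1 X83.857 Y105.807
G1 X117.920 Y25.434
G1 X30.294 Y56.865
G00 X146.087 Y69.793
M3 S438
G1 X77.279 Y29.379 F2079
G1 X127.476 Y18.174
G1 X9.793 Y65.769
G1 X80.286 Y73.989
G1 X127.912 Y47.738
G1 X146.087 Y69.793
M5

Since the viewBox matches the mm dimensions, user units are millimetres directly. The only transform is the Y-flip y_m = 159.239 − y_svg.

Shape 1 is a rectangle drawn with `<path>`. Its stroke #000000 means cut at S917, F1178. After flipping Y the toolpath is (54.055,117.078) → (106.196,117.078) → (106.196,47.827) → (54.055,47.827) → (54.055,117.078), returning to the start.

Shape 2 is a rectangle drawn with `<polygon>`. Its stroke #008000 means score at S438, F2079. After flipping Y the toolpath is (93.022,113.746) → (132.595,113.746) → (132.595,67.811) → (93.022,67.811) → (93.022,113.746), returning to the start.

Shape 3 is a closed polygon drawn with `<polygon>`. Its stroke #000000 means cut at S917, F1178. After flipping Y the toolpath is (30.294,56.865) → (28.630,133.043) → (83.857,105.807) → (117.920,25.434) → (30.294,56.865), returning to the start.

Shape 4 is a closed polygon drawn with `<polygon>`. Its stroke #008000 means score at S438, F2079. After flipping Y the toolpath is (146.087,69.793) → (77.279,29.379) → (127.476,18.174) → (9.793,65.769) → (80.286,73.989) → (127.912,47.738) → (146.087,69.793), returning to the start.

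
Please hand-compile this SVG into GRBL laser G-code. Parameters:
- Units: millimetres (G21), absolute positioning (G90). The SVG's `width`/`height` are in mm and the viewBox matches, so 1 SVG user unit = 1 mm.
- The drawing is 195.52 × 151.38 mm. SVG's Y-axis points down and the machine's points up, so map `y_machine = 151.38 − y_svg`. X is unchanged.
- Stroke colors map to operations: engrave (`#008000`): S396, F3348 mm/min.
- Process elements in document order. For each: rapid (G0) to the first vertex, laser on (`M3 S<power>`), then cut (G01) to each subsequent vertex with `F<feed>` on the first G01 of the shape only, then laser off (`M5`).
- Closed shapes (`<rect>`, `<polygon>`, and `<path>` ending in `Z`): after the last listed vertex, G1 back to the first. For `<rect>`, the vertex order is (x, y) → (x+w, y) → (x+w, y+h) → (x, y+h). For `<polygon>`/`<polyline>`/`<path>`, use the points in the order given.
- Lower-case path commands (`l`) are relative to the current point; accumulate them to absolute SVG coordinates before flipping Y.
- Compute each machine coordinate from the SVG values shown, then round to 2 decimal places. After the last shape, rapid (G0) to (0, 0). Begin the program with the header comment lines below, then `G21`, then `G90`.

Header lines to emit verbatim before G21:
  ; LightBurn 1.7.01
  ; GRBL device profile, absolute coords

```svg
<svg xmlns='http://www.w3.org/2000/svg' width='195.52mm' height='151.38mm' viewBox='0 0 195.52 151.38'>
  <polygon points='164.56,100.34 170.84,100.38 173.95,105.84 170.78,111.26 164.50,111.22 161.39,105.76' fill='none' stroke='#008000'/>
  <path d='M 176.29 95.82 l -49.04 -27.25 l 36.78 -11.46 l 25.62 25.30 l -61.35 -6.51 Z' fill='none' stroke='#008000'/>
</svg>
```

; LightBurn 1.7.01
; GRBL device profile, absolute coords
G21
G90
G0 X164.56 Y51.04
M3 S396
G01 X170.84 Y51.00 F3348
G01 X173.95 Y45.54
G01 X170.78 Y40.12
G01 X164.50 Y40.16
G01 X161.39 Y45.62
G01 X164.56 Y51.04
M5
G0 X176.29 Y55.56
M3 S396
G01 X127.25 Y82.81 F3348
G01 X164.03 Y94.27
G01 X189.65 Y68.97
G01 X128.30 Y75.48
G01 X176.29 Y55.56
M5
G0 X0.00 Y0.00

viewBox `0 0 195.52 151.38` with mm width/height → 1 unit = 1 mm. Flip: y_m = 151.38 − y_svg.

**Shape 1** — `<polygon>` regular polygon, stroke `#008000` → engrave (S396, F3348). Machine vertices: (164.56,51.04) → (170.84,51.00) → (173.95,45.54) → (170.78,40.12) → (164.50,40.16) → (161.39,45.62) → (164.56,51.04). Closed: final G1 returns to the first vertex.

**Shape 2** — `<path>` closed polygon, stroke `#008000` → engrave (S396, F3348). Machine vertices: (176.29,55.56) → (127.25,82.81) → (164.03,94.27) → (189.65,68.97) → (128.30,75.48) → (176.29,55.56). Closed: final G1 returns to the first vertex.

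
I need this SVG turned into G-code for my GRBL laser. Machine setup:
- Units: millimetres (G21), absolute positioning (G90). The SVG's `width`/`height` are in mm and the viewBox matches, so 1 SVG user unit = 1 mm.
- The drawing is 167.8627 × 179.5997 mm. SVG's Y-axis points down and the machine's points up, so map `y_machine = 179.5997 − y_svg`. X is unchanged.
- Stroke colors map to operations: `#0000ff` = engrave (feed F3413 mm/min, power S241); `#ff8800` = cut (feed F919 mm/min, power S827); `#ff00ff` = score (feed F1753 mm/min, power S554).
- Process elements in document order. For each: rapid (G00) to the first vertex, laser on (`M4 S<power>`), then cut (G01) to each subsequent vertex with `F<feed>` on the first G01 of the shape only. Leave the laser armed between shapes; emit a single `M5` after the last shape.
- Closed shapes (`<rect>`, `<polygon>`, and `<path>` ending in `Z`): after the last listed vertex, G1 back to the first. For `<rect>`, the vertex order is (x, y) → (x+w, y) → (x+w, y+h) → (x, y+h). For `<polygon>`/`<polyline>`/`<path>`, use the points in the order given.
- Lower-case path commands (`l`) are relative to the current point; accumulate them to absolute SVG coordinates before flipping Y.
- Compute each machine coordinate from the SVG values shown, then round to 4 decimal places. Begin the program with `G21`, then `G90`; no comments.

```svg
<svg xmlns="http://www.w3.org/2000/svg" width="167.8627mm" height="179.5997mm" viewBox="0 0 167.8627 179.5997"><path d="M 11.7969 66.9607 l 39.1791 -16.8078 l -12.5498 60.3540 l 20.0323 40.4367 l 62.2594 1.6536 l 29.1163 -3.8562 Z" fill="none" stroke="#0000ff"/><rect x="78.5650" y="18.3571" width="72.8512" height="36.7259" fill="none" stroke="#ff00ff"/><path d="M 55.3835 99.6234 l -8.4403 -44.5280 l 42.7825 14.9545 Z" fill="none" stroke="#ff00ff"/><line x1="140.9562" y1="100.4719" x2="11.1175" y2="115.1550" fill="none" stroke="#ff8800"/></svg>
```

G21
G90
G00 X11.7969 Y112.6390
M4 S241
G01 X50.9760 Y129.4468 F3413
G01 X38.4262 Y69.0928
G01 X58.4585 Y28.6561
G01 X120.7179 Y27.0025
G01 X149.8342 Y30.8587
G01 X11.7969 Y112.6390
G00 X78.5650 Y161.2426
M4 S554
G01 X151.4162 Y161.2426 F1753
G01 X151.4162 Y124.5167
G01 X78.5650 Y124.5167
G01 X78.5650 Y161.2426
G00 X55.3835 Y79.9763
M4 S554
G01 X46.9432 Y124.5043 F1753
G01 X89.7257 Y109.5498
G01 X55.3835 Y79.9763
G00 X140.9562 Y79.1278
M4 S827
G01 X11.1175 Y64.4447 F919
M5

viewBox `0 0 167.8627 179.5997` with mm width/height → 1 unit = 1 mm. Flip: y_m = 179.5997 − y_svg.

**Shape 1** — `<path>` closed polygon, stroke `#0000ff` → engrave (S241, F3413). Machine vertices: (11.7969,112.6390) → (50.9760,129.4468) → (38.4262,69.0928) → (58.4585,28.6561) → (120.7179,27.0025) → (149.8342,30.8587) → (11.7969,112.6390). Closed: final G1 returns to the first vertex.

**Shape 2** — `<rect>` rectangle, stroke `#ff00ff` → score (S554, F1753). Machine vertices: (78.5650,161.2426) → (151.4162,161.2426) → (151.4162,124.5167) → (78.5650,124.5167) → (78.5650,161.2426). Closed: final G1 returns to the first vertex.

**Shape 3** — `<path>` regular polygon, stroke `#ff00ff` → score (S554, F1753). Machine vertices: (55.3835,79.9763) → (46.9432,124.5043) → (89.7257,109.5498) → (55.3835,79.9763). Closed: final G1 returns to the first vertex.

**Shape 4** — `<line>` line segment, stroke `#ff8800` → cut (S827, F919). Machine vertices: (140.9562,79.1278) → (11.1175,64.4447). Open path.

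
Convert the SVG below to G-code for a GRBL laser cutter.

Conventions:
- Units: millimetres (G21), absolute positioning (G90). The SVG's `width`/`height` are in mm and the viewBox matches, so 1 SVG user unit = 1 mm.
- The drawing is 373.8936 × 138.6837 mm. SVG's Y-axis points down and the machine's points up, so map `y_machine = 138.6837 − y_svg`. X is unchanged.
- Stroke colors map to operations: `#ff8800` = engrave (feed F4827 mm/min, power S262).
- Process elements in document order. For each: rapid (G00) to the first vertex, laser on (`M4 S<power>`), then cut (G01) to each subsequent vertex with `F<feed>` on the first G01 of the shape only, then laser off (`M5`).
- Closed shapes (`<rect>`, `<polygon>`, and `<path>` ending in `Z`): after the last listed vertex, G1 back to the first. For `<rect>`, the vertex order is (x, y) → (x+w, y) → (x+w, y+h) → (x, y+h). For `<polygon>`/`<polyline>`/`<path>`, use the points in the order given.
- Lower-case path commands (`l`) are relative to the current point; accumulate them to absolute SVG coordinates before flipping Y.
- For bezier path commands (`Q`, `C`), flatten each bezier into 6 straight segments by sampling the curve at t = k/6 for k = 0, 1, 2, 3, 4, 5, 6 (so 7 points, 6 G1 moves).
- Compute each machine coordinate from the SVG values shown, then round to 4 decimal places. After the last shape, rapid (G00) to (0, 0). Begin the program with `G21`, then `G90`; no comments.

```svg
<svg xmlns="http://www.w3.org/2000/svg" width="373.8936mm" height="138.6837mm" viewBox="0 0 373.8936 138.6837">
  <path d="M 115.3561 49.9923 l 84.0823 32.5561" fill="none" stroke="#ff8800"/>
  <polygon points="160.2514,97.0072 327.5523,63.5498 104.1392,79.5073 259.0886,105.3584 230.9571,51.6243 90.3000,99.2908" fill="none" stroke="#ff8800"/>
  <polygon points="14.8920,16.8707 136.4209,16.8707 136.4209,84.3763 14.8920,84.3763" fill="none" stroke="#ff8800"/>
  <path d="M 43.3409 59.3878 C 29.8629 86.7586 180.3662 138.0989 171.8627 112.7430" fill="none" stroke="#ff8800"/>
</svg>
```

Since the viewBox matches the mm dimensions, user units are millimetres directly. The only transform is the Y-flip y_m = 138.6837 − y_svg.

Shape 1 is a line segment drawn with `<path>`. Its stroke #ff8800 means engrave at S262, F4827. After flipping Y the toolpath is (115.3561,88.6914) → (199.4384,56.1353).

Shape 2 is a closed polygon drawn with `<polygon>`. Its stroke #ff8800 means engrave at S262, F4827. After flipping Y the toolpath is (160.2514,41.6765) → (327.5523,75.1339) → (104.1392,59.1764) → (259.0886,33.3253) → (230.9571,87.0594) → (90.3000,39.3929) → (160.2514,41.6765), returning to the start.

Shape 3 is a rectangle drawn with `<polygon>`. Its stroke #ff8800 means engrave at S262, F4827. After flipping Y the toolpath is (14.8920,121.8130) → (136.4209,121.8130) → (136.4209,54.3074) → (14.8920,54.3074) → (14.8920,121.8130), returning to the start.

Shape 4 is a cubic bezier drawn with `<path>`. Its stroke #ff8800 means engrave at S262, F4827. After flipping Y the toolpath is (43.3409,79.2959) → (48.7717,64.0791) → (72.5608,47.6636) → (105.7364,32.8458) → (139.3265,22.4218) → (164.3592,19.1881) → (171.8627,25.9407).

G21
G90
G00 X115.3561 Y88.6914
M4 S262
G01 X199.4384 Y56.1353 F4827
M5
G00 X160.2514 Y41.6765
M4 S262
G01 X327.5523 Y75.1339 F4827
G01 X104.1392 Y59.1764
G01 X259.0886 Y33.3253
G01 X230.9571 Y87.0594
G01 X90.3000 Y39.3929
G01 X160.2514 Y41.6765
M5
G00 X14.8920 Y121.8130
M4 S262
G01 X136.4209 Y121.8130 F4827
G01 X136.4209 Y54.3074
G01 X14.8920 Y54.3074
G01 X14.8920 Y121.8130
M5
G00 X43.3409 Y79.2959
M4 S262
G01 X48.7717 Y64.0791 F4827
G01 X72.5608 Y47.6636
G01 X105.7364 Y32.8458
G01 X139.3265 Y22.4218
G01 X164.3592 Y19.1881
G01 X171.8627 Y25.9407
M5
G00 X0.0000 Y0.0000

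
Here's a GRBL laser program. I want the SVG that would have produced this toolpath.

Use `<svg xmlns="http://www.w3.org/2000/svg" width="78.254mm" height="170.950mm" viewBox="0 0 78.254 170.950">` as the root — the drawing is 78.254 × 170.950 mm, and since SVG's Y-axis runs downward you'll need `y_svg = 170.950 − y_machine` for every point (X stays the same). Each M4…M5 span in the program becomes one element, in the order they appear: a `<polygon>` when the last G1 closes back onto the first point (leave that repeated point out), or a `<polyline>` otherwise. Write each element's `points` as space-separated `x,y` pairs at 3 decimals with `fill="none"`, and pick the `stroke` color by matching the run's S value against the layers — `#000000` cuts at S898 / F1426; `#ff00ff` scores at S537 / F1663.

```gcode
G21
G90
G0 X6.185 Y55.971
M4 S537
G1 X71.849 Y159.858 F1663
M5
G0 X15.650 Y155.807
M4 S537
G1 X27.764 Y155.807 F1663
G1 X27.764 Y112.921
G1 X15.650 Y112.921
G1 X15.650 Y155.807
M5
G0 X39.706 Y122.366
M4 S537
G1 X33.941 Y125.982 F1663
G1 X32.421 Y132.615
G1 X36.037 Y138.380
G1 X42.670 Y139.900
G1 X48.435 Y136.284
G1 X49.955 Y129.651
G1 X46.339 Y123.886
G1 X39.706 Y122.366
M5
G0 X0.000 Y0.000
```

<svg xmlns="http://www.w3.org/2000/svg" width="78.254mm" height="170.950mm" viewBox="0 0 78.254 170.950">
  <polyline points="6.185,114.979 71.849,11.092" fill="none" stroke="#ff00ff"/>
  <polygon points="15.650,15.143 27.764,15.143 27.764,58.029 15.650,58.029" fill="none" stroke="#ff00ff"/>
  <polygon points="39.706,48.584 33.941,44.968 32.421,38.335 36.037,32.570 42.670,31.050 48.435,34.666 49.955,41.299 46.339,47.064" fill="none" stroke="#ff00ff"/>
</svg>

y_svg = 170.950 − y_m. Every run uses S537, so all elements get stroke `#ff00ff` (score).

[1] open run; points: 6.185,114.979 71.849,11.092

[2] closed run; points: 15.650,15.143 27.764,15.143 27.764,58.029 15.650,58.029

[3] closed run; points: 39.706,48.584 33.941,44.968 32.421,38.335 36.037,32.570 42.670,31.050 48.435,34.666 49.955,41.299 46.339,47.064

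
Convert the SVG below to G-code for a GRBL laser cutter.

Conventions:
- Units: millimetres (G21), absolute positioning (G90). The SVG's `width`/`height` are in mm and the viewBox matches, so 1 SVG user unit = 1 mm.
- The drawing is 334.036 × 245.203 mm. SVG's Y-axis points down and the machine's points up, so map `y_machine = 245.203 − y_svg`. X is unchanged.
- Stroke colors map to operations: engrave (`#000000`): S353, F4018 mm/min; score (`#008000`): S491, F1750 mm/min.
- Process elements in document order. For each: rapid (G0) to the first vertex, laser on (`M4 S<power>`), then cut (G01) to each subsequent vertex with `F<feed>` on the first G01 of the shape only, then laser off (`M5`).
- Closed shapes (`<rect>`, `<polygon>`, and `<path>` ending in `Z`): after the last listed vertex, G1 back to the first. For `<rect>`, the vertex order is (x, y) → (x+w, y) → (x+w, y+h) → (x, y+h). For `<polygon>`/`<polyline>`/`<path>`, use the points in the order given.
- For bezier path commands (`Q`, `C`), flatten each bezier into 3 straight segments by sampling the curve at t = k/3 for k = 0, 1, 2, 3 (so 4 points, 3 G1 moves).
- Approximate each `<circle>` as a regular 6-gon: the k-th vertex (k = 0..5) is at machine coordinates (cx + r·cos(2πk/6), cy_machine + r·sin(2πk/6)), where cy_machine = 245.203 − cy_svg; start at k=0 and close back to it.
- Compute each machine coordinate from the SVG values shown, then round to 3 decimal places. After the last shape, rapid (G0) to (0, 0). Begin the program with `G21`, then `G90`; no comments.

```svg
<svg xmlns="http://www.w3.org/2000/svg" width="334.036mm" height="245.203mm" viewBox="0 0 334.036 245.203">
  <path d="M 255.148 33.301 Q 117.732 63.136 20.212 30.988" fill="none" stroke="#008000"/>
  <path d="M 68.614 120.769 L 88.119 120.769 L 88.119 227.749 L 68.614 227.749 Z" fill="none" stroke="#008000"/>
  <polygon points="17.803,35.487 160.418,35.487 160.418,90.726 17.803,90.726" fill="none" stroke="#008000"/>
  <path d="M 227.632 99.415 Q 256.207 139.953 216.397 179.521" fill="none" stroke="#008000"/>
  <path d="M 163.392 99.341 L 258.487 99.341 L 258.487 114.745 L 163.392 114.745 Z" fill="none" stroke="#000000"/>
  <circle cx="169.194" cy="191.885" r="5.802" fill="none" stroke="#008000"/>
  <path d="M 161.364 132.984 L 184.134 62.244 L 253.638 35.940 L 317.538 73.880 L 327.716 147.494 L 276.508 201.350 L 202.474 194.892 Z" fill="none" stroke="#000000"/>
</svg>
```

G21
G90
G0 X255.148 Y211.902
M4 S491
G01 X167.970 Y198.899 F1750
G01 X89.658 Y199.670
G01 X20.212 Y214.215
M5
G0 X68.614 Y124.434
M4 S491
G01 X88.119 Y124.434 F1750
G01 X88.119 Y17.454
G01 X68.614 Y17.454
G01 X68.614 Y124.434
M5
G0 X17.803 Y209.716
M4 S491
G01 X160.418 Y209.716 F1750
G01 X160.418 Y154.477
G01 X17.803 Y154.477
G01 X17.803 Y209.716
M5
G0 X227.632 Y145.788
M4 S491
G01 X239.084 Y118.870 F1750
G01 X235.339 Y92.168
G01 X216.397 Y65.682
M5
G0 X163.392 Y145.862
M4 S353
G01 X258.487 Y145.862 F4018
G01 X258.487 Y130.458
G01 X163.392 Y130.458
G01 X163.392 Y145.862
M5
G0 X174.996 Y53.318
M4 S491
G01 X172.095 Y58.343 F1750
G01 X166.293 Y58.343
G01 X163.392 Y53.318
G01 X166.293 Y48.293
G01 X172.095 Y48.293
G01 X174.996 Y53.318
M5
G0 X161.364 Y112.219
M4 S353
G01 X184.134 Y182.959 F4018
G01 X253.638 Y209.263
G01 X317.538 Y171.323
G01 X327.716 Y97.709
G01 X276.508 Y43.853
G01 X202.474 Y50.311
G01 X161.364 Y112.219
M5
G0 X0.000 Y0.000

1 u = 1 mm; y_m = 245.203 − y.

[1] `<path>` quadratic bezier, #008000→score S491 F1750: (255.148,211.902) → (167.970,198.899) → (89.658,199.670) → (20.212,214.215)

[2] `<path>` rectangle, #008000→score S491 F1750: (68.614,124.434) → (88.119,124.434) → (88.119,17.454) → (68.614,17.454) → (68.614,124.434) (closed)

[3] `<polygon>` rectangle, #008000→score S491 F1750: (17.803,209.716) → (160.418,209.716) → (160.418,154.477) → (17.803,154.477) → (17.803,209.716) (closed)

[4] `<path>` quadratic bezier, #008000→score S491 F1750: (227.632,145.788) → (239.084,118.870) → (235.339,92.168) → (216.397,65.682)

[5] `<path>` rectangle, #000000→engrave S353 F4018: (163.392,145.862) → (258.487,145.862) → (258.487,130.458) → (163.392,130.458) → (163.392,145.862) (closed)

[6] `<circle>` circle, #008000→score S491 F1750: (174.996,53.318) → (172.095,58.343) → (166.293,58.343) → (163.392,53.318) → (166.293,48.293) → (172.095,48.293) → (174.996,53.318) (closed)

[7] `<path>` regular polygon, #000000→engrave S353 F4018: (161.364,112.219) → (184.134,182.959) → (253.638,209.263) → (317.538,171.323) → (327.716,97.709) → (276.508,43.853) → (202.474,50.311) → (161.364,112.219) (closed)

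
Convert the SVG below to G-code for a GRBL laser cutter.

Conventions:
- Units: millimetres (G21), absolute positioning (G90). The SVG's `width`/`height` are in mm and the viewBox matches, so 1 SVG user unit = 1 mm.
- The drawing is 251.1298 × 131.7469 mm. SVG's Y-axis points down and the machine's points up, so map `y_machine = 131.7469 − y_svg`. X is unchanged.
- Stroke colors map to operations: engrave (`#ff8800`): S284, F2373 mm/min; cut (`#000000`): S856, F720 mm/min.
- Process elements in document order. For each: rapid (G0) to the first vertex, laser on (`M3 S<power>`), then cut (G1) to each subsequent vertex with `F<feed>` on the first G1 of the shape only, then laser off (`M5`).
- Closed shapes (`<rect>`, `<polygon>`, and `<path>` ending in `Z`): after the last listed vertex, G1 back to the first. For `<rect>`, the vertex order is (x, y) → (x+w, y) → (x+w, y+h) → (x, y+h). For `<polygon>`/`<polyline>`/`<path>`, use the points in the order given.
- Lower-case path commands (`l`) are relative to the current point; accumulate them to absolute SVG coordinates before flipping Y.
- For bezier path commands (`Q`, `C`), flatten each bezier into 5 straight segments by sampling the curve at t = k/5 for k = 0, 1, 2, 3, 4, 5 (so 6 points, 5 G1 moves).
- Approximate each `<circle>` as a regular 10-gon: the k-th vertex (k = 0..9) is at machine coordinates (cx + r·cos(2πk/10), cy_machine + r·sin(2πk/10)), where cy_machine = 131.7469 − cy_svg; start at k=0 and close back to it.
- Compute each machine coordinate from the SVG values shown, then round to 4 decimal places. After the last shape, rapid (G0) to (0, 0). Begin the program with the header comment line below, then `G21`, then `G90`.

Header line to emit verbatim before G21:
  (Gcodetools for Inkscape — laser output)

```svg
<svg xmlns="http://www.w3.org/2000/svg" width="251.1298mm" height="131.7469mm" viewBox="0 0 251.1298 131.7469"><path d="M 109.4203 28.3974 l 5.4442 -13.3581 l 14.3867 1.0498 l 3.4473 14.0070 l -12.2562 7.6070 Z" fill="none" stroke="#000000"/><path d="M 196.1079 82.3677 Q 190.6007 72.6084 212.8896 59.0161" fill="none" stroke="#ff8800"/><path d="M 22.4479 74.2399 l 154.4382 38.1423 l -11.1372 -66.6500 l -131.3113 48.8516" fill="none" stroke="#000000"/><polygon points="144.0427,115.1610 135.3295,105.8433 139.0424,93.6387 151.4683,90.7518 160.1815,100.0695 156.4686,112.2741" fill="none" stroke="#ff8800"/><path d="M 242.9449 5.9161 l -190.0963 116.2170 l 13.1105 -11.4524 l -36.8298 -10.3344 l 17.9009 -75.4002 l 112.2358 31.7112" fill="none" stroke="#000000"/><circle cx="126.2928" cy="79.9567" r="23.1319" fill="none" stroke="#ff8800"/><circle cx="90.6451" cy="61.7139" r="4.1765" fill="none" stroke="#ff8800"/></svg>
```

1 u = 1 mm; y_m = 131.7469 − y.

[1] `<path>` regular polygon, #000000→cut S856 F720: (109.4203,103.3495) → (114.8645,116.7076) → (129.2512,115.6578) → (132.6985,101.6508) → (120.4423,94.0438) → (109.4203,103.3495) (closed)

[2] `<path>` quadratic bezier, #ff8800→engrave S284 F2373: (196.1079,49.3792) → (195.0169,53.4362) → (196.1495,57.7999) → (199.5059,62.4702) → (205.0859,67.4472) → (212.8896,72.7308)

[3] `<path>` open polyline, #000000→cut S856 F720: (22.4479,57.5070) → (176.8861,19.3647) → (165.7489,86.0147) → (34.4376,37.1631)

[4] `<polygon>` regular polygon, #ff8800→engrave S284 F2373: (144.0427,16.5859) → (135.3295,25.9036) → (139.0424,38.1082) → (151.4683,40.9951) → (160.1815,31.6774) → (156.4686,19.4728) → (144.0427,16.5859) (closed)

[5] `<path>` open polyline, #000000→cut S856 F720: (242.9449,125.8308) → (52.8486,9.6138) → (65.9591,21.0662) → (29.1293,31.4006) → (47.0302,106.8008) → (159.2660,75.0896)

[6] `<circle>` circle, #ff8800→engrave S284 F2373: (149.4247,51.7902) → (145.0069,65.3868) → (133.4410,73.7899) → (119.1446,73.7899) → (107.5787,65.3868) → (103.1609,51.7902) → (107.5787,38.1936) → (119.1446,29.7905) → (133.4410,29.7905) → (145.0069,38.1936) → (149.4247,51.7902) (closed)

[7] `<circle>` circle, #ff8800→engrave S284 F2373: (94.8216,70.0330) → (94.0240,72.4879) → (91.9357,74.0051) → (89.3545,74.0051) → (87.2662,72.4879) → (86.4686,70.0330) → (87.2662,67.5781) → (89.3545,66.0609) → (91.9357,66.0609) → (94.0240,67.5781) → (94.8216,70.0330) (closed)

(Gcodetools for Inkscape — laser output)
G21
G90
G0 X109.4203 Y103.3495
M3 S856
G1 X114.8645 Y116.7076 F720
G1 X129.2512 Y115.6578
G1 X132.6985 Y101.6508
G1 X120.4423 Y94.0438
G1 X109.4203 Y103.3495
M5
G0 X196.1079 Y49.3792
M3 S284
G1 X195.0169 Y53.4362 F2373
G1 X196.1495 Y57.7999
G1 X199.5059 Y62.4702
G1 X205.0859 Y67.4472
G1 X212.8896 Y72.7308
M5
G0 X22.4479 Y57.5070
M3 S856
G1 X176.8861 Y19.3647 F720
G1 X165.7489 Y86.0147
G1 X34.4376 Y37.1631
M5
G0 X144.0427 Y16.5859
M3 S284
G1 X135.3295 Y25.9036 F2373
G1 X139.0424 Y38.1082
G1 X151.4683 Y40.9951
G1 X160.1815 Y31.6774
G1 X156.4686 Y19.4728
G1 X144.0427 Y16.5859
M5
G0 X242.9449 Y125.8308
M3 S856
G1 X52.8486 Y9.6138 F720
G1 X65.9591 Y21.0662
G1 X29.1293 Y31.4006
G1 X47.0302 Y106.8008
G1 X159.2660 Y75.0896
M5
G0 X149.4247 Y51.7902
M3 S284
G1 X145.0069 Y65.3868 F2373
G1 X133.4410 Y73.7899
G1 X119.1446 Y73.7899
G1 X107.5787 Y65.3868
G1 X103.1609 Y51.7902
G1 X107.5787 Y38.1936
G1 X119.1446 Y29.7905
G1 X133.4410 Y29.7905
G1 X145.0069 Y38.1936
G1 X149.4247 Y51.7902
M5
G0 X94.8216 Y70.0330
M3 S284
G1 X94.0240 Y72.4879 F2373
G1 X91.9357 Y74.0051
G1 X89.3545 Y74.0051
G1 X87.2662 Y72.4879
G1 X86.4686 Y70.0330
G1 X87.2662 Y67.5781
G1 X89.3545 Y66.0609
G1 X91.9357 Y66.0609
G1 X94.0240 Y67.5781
G1 X94.8216 Y70.0330
M5
G0 X0.0000 Y0.0000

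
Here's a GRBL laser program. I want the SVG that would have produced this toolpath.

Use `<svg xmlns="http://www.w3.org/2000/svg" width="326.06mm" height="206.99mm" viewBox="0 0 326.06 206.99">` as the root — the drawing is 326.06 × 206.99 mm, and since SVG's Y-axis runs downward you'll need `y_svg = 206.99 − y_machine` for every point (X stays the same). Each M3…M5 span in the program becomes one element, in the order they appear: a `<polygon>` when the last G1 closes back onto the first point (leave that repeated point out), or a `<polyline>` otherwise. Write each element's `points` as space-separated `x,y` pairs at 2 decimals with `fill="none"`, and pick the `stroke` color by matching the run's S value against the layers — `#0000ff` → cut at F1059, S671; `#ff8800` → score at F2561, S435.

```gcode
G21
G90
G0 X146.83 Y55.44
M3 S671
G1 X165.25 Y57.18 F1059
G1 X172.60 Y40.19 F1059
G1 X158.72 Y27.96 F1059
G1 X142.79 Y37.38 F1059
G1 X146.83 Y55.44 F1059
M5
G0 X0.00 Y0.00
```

<svg xmlns="http://www.w3.org/2000/svg" width="326.06mm" height="206.99mm" viewBox="0 0 326.06 206.99">
  <polygon points="146.83,151.55 165.25,149.81 172.60,166.80 158.72,179.03 142.79,169.61" fill="none" stroke="#0000ff"/>
</svg>

Each laser-on run becomes one SVG element. Flip Y back into SVG space with y_svg = 206.99 − y_machine. Every run uses S671, so all elements get stroke `#0000ff` (cut).

Run 1: The run returns to its start, so emit a `<polygon>` with points (Y-flipped): 146.83,151.55 165.25,149.81 172.60,166.80 158.72,179.03 142.79,169.61.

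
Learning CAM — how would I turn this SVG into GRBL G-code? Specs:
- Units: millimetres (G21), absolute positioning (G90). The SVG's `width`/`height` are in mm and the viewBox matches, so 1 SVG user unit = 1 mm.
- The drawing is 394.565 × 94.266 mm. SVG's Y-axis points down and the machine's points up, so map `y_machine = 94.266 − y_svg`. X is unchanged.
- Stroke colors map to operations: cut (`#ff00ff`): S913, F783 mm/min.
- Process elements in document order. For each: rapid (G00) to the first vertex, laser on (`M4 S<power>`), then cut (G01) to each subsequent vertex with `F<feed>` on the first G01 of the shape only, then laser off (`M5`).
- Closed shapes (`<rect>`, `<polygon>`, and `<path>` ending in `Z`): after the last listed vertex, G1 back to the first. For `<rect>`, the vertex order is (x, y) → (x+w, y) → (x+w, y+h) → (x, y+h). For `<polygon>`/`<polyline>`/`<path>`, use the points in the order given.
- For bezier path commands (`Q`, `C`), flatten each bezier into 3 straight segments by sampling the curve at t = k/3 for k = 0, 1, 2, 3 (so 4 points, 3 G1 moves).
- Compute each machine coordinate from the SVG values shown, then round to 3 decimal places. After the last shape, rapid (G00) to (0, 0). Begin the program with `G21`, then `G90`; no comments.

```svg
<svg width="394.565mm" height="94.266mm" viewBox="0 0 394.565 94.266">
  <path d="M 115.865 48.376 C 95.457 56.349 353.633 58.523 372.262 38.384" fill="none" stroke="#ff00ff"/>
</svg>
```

G21
G90
G00 X115.865 Y45.890
M4 S913
G01 X169.128 Y40.462 F783
G01 X292.974 Y42.569
G01 X372.262 Y55.882
M5
G00 X0.000 Y0.000

1 u = 1 mm; y_m = 94.266 − y.

[1] `<path>` cubic bezier, #ff00ff→cut S913 F783: (115.865,45.890) → (169.128,40.462) → (292.974,42.569) → (372.262,55.882)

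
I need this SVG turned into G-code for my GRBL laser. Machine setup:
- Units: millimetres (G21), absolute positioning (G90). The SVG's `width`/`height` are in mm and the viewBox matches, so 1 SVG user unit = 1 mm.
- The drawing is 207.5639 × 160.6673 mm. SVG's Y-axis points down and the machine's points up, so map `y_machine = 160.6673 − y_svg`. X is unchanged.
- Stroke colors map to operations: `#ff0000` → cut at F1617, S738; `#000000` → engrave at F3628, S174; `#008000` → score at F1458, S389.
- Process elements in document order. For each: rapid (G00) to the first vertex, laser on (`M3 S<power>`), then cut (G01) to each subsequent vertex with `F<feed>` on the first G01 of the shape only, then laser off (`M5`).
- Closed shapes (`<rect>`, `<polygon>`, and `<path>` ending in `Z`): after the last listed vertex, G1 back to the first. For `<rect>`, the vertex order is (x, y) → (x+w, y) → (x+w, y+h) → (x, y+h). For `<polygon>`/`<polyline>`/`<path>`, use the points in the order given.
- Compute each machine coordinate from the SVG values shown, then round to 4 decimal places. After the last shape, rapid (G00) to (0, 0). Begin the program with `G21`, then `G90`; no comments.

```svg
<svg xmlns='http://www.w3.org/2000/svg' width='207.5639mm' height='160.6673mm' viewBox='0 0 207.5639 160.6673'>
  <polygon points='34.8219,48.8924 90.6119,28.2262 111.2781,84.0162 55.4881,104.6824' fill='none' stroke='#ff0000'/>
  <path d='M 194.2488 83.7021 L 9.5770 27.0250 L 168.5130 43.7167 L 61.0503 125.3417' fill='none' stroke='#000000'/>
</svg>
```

G21
G90
G00 X34.8219 Y111.7749
M3 S738
G01 X90.6119 Y132.4411 F1617
G01 X111.2781 Y76.6511
G01 X55.4881 Y55.9849
G01 X34.8219 Y111.7749
M5
G00 X194.2488 Y76.9652
M3 S174
G01 X9.5770 Y133.6423 F3628
G01 X168.5130 Y116.9506
G01 X61.0503 Y35.3256
M5
G00 X0.0000 Y0.0000

viewBox `0 0 207.5639 160.6673` with mm width/height → 1 unit = 1 mm. Flip: y_m = 160.6673 − y_svg.

**Shape 1** — `<polygon>` regular polygon, stroke `#ff0000` → cut (S738, F1617). Machine vertices: (34.8219,111.7749) → (90.6119,132.4411) → (111.2781,76.6511) → (55.4881,55.9849) → (34.8219,111.7749). Closed: final G1 returns to the first vertex.

**Shape 2** — `<path>` open polyline, stroke `#000000` → engrave (S174, F3628). Machine vertices: (194.2488,76.9652) → (9.5770,133.6423) → (168.5130,116.9506) → (61.0503,35.3256). Open path.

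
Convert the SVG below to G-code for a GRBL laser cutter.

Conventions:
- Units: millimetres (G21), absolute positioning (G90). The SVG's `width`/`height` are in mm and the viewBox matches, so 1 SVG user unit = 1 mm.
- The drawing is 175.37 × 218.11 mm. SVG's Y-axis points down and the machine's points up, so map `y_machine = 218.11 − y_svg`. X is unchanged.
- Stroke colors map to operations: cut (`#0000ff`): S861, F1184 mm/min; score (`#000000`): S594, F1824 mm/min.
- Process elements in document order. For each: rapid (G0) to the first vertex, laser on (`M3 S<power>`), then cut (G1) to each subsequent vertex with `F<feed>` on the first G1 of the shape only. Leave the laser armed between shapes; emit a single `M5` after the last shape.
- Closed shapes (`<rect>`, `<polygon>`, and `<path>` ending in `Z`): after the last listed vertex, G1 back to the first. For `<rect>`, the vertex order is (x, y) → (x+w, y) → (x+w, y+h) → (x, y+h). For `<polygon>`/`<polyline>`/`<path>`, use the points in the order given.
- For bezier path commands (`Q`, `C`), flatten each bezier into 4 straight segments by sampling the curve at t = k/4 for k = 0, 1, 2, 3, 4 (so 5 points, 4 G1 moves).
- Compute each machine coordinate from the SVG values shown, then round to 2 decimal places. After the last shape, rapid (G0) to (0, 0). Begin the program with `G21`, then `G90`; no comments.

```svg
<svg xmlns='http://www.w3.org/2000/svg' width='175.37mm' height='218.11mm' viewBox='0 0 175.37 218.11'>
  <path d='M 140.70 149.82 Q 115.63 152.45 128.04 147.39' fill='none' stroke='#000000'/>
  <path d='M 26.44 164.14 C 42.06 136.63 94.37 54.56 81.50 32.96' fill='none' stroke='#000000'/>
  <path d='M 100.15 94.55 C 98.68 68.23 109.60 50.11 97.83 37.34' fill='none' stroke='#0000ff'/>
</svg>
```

G21
G90
G0 X140.70 Y68.29
M3 S594
G1 X130.51 Y67.46 F1824
G1 X125.00 Y67.58
G1 X124.18 Y68.67
G1 X128.04 Y70.72
G0 X26.44 Y53.97
M3 S594
G1 X43.44 Y83.04 F1824
G1 X64.65 Y121.78
G1 X80.52 Y159.41
G1 X81.50 Y185.15
G0 X100.15 Y123.56
M3 S861
G1 X100.82 Y141.81 F1184
G1 X102.85 Y157.25
G1 X102.95 Y170.14
G1 X97.83 Y180.77
M5
G0 X0.00 Y0.00

viewBox `0 0 175.37 218.11` with mm width/height → 1 unit = 1 mm. Flip: y_m = 218.11 − y_svg.

**Shape 1** — `<path>` quadratic bezier, stroke `#000000` → score (S594, F1824). Control points (SVG): P0=(140.70,149.82), P1=(115.63,152.45), P2=(128.04,147.39); sampled at t=k/4. Machine vertices: (140.70,68.29) → (130.51,67.46) → (125.00,67.58) → (124.18,68.67) → (128.04,70.72). Open path.

**Shape 2** — `<path>` cubic bezier, stroke `#000000` → score (S594, F1824). Control points (SVG): P0=(26.44,164.14), P1=(42.06,136.63), P2=(94.37,54.56), P3=(81.50,32.96); sampled at t=k/4. Machine vertices: (26.44,53.97) → (43.44,83.04) → (64.65,121.78) → (80.52,159.41) → (81.50,185.15). Open path.

**Shape 3** — `<path>` cubic bezier, stroke `#0000ff` → cut (S861, F1184). Control points (SVG): P0=(100.15,94.55), P1=(98.68,68.23), P2=(109.60,50.11), P3=(97.83,37.34); sampled at t=k/4. Machine vertices: (100.15,123.56) → (100.82,141.81) → (102.85,157.25) → (102.95,170.14) → (97.83,180.77). Open path.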